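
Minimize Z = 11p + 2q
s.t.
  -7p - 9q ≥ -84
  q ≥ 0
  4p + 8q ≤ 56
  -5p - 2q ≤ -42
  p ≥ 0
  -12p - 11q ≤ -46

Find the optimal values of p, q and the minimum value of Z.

p = 7, q = 7/2, minimum Z = 84

Vertices and Z = 11p + 2q:
  (12, 0) → Z = 132
  (42/5, 14/5) → Z = 98
  (42/5, 0) → Z = 462/5
  (7, 7/2) → Z = 84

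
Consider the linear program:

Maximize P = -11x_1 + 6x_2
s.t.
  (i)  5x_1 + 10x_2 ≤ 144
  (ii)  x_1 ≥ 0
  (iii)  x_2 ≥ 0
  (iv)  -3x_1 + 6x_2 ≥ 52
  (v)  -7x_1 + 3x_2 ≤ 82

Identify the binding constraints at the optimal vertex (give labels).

(i) and (ii)

Extreme points and P = -11x_1 + 6x_2:
  (0, 72/5) → P = 432/5
  (86/15, 173/15) → P = 92/15
  (0, 26/3) → P = 52

The maximum is at (0, 72/5). Substituting into each constraint, equality holds for (i) and (ii); the remaining constraints have slack.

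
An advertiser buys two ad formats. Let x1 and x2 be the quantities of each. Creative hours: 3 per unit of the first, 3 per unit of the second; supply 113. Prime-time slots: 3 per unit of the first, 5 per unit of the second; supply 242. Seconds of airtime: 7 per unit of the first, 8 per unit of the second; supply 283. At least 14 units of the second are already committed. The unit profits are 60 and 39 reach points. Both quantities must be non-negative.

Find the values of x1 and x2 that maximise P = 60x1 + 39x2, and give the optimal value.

x1 = 71/3, x2 = 14, maximum P = 1966

Feasible corners and P = 60x1 + 39x2:
  (0, 283/8) → P = 11037/8
  (0, 14) → P = 546
  (55/3, 58/3) → P = 1854
  (71/3, 14) → P = 1966

At the optimal vertex, 3x1 + 3x2 = 113 and x2 = 14.
Solving simultaneously gives x1 = 71/3, x2 = 14.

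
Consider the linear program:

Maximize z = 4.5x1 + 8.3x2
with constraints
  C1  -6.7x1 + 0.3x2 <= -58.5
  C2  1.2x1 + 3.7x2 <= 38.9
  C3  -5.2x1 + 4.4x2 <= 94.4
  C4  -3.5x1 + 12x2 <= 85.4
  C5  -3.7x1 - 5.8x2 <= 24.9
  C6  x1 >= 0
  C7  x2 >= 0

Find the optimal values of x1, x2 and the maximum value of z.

x1 = 389/12, x2 = 0, maximum z = 1167/8

Corner points and z = 4.5x1 + 8.3x2:
  (22812/2515, 19043/2515) → z = 2607109/25150
  (585/67, 0) → z = 5265/134
  (389/12, 0) → z = 1167/8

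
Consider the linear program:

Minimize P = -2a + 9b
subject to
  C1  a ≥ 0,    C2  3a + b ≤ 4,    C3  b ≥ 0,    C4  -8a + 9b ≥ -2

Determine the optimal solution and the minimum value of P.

Vertices and P = -2a + 9b:
  (0, 4) → P = 36
  (0, 0) → P = 0
  (38/35, 26/35) → P = 158/35
  (1/4, 0) → P = -1/2

a = 1/4, b = 0, minimum P = -1/2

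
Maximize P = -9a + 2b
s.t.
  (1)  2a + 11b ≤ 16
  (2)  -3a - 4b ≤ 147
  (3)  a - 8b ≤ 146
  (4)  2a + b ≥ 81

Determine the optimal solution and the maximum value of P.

a = 175/4, b = -13/2, maximum P = -1627/4

At the optimal vertex, 2a + 11b = 16 and 2a + b = 81.
Solving simultaneously gives a = 175/4, b = -13/2.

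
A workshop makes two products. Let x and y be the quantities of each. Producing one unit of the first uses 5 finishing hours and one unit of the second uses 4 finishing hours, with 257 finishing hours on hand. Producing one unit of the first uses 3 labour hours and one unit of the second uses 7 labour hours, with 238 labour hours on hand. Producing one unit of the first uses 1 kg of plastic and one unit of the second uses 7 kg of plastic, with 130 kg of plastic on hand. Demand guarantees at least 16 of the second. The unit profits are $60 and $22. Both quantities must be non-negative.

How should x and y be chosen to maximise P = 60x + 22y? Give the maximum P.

Extreme points and P = 60x + 22y:
  (0, 130/7) → P = 2860/7
  (0, 16) → P = 352
  (18, 16) → P = 1432

At the optimal vertex, x + 7y = 130 and y = 16.
Solving simultaneously gives x = 18, y = 16.

x = 18, y = 16, maximum P = 1432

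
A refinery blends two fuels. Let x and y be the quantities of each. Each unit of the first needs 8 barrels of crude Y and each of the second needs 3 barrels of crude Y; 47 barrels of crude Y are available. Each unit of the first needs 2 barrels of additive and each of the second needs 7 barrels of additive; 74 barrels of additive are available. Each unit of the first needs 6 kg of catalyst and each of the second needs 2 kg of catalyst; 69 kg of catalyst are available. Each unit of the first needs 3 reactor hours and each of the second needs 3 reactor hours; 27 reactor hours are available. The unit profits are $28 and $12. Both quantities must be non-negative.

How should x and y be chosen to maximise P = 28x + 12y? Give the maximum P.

Corner points and P = 28x + 12y:
  (0, 0) → P = 0
  (0, 9) → P = 108
  (47/8, 0) → P = 329/2
  (4, 5) → P = 172

x = 4, y = 5, maximum P = 172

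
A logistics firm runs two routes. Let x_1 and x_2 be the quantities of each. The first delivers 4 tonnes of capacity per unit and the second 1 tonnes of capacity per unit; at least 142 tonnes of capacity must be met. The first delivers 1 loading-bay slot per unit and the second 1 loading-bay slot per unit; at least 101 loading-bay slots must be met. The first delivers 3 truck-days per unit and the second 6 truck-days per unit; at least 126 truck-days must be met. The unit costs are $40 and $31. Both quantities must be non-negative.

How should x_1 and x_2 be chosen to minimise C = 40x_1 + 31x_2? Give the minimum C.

x_1 = 41/3, x_2 = 262/3, minimum C = 3254

Vertices and C = 40x_1 + 31x_2:
  (0, 142) → C = 4402
  (101, 0) → C = 4040
  (41/3, 262/3) → C = 3254
The feasible region is unbounded (it extends along (0, 1), (1, 0)), but C strictly increases along every unbounded feasible direction, so there is no improving ray and the minimum is attained at a vertex.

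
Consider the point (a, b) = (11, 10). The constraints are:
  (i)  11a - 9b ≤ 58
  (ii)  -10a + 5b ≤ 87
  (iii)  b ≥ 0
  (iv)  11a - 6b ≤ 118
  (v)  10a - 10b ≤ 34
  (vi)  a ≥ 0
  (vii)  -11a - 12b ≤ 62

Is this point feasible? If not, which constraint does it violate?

(i): 31 ≤ 58 ✓
(ii): -60 ≤ 87 ✓
(iii): 10 ≥ 0 ✓
(iv): 61 ≤ 118 ✓
(v): 10 ≤ 34 ✓
(vi): 11 ≥ 0 ✓
(vii): -241 ≤ 62 ✓

feasible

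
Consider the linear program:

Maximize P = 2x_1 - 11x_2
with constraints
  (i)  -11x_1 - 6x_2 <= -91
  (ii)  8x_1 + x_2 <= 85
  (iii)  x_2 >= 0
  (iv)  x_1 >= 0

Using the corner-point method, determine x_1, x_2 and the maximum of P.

x_1 = 85/8, x_2 = 0, maximum P = 85/4

Vertices and P = 2x_1 - 11x_2:
  (91/11, 0) → P = 182/11
  (0, 91/6) → P = -1001/6
  (85/8, 0) → P = 85/4
  (0, 85) → P = -935

The binding constraints are 8x_1 + x_2 = 85 and x_2 = 0.
Solving simultaneously gives x_1 = 85/8, x_2 = 0.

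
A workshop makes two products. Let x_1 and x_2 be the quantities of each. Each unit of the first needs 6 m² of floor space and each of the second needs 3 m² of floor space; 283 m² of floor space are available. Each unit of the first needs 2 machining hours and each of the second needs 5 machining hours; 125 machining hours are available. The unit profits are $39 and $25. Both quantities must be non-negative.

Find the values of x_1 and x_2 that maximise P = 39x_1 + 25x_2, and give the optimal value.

Extreme points and P = 39x_1 + 25x_2:
  (0, 0) → P = 0
  (0, 25) → P = 625
  (283/6, 0) → P = 3679/2
  (130/3, 23/3) → P = 5645/3

x_1 = 130/3, x_2 = 23/3, maximum P = 5645/3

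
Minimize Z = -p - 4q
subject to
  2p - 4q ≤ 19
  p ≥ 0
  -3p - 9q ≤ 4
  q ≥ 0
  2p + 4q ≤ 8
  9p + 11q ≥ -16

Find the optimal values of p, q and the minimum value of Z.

Corner points and Z = -p - 4q:
  (0, 0) → Z = 0
  (0, 2) → Z = -8
  (4, 0) → Z = -4

The optimum lies where p = 0 and 2p + 4q = 8.
Solving simultaneously gives p = 0, q = 2.

p = 0, q = 2, minimum Z = -8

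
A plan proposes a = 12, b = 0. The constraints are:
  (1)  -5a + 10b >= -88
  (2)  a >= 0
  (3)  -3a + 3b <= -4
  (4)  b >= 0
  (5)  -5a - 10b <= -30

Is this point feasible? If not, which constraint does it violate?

(1): -60 ≥ -88 ✓
(2): 12 ≥ 0 ✓
(3): -36 ≤ -4 ✓
(4): 0 ≥ 0 ✓
(5): -60 ≤ -30 ✓

feasible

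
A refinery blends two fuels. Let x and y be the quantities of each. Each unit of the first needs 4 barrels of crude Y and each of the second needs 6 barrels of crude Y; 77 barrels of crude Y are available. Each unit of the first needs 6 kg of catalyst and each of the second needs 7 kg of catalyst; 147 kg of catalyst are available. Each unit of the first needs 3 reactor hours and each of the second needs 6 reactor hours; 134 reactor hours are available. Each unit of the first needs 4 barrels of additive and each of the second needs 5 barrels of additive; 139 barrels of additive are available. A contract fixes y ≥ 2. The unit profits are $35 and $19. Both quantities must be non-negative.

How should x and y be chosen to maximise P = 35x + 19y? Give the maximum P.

x = 65/4, y = 2, maximum P = 2427/4

Feasible corners and P = 35x + 19y:
  (0, 77/6) → P = 1463/6
  (0, 2) → P = 38
  (65/4, 2) → P = 2427/4

The binding constraints are 4x + 6y = 77 and y = 2.
Solving simultaneously gives x = 65/4, y = 2.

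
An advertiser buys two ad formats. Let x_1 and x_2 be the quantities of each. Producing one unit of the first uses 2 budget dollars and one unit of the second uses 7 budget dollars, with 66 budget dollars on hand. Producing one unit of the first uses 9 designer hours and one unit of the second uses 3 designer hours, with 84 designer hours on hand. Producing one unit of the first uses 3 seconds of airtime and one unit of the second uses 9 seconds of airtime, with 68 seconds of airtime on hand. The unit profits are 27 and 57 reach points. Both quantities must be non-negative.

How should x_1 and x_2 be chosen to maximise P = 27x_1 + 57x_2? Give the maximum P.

Feasible corners and P = 27x_1 + 57x_2:
  (0, 0) → P = 0
  (0, 68/9) → P = 1292/3
  (28/3, 0) → P = 252
  (23/3, 5) → P = 492

The optimum lies where 9x_1 + 3x_2 = 84 and 3x_1 + 9x_2 = 68.
Solving simultaneously gives x_1 = 23/3, x_2 = 5.

x_1 = 23/3, x_2 = 5, maximum P = 492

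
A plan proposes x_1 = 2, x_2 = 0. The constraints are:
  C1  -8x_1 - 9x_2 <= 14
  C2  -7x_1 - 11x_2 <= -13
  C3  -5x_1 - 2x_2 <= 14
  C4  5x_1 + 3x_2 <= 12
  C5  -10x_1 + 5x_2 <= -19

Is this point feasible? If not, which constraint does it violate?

feasible

C1: -16 ≤ 14 ✓
C2: -14 ≤ -13 ✓
C3: -10 ≤ 14 ✓
C4: 10 ≤ 12 ✓
C5: -20 ≤ -19 ✓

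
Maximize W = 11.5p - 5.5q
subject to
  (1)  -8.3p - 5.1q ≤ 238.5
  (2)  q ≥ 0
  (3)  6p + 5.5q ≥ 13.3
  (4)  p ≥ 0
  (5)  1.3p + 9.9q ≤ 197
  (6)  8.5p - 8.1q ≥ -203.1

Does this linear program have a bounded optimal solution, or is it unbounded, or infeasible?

bounded optimum

Extreme points and W = 11.5p - 5.5q:
  (133/60, 0) → W = 3059/120
  (1970/13, 0) → W = 22655/13
  (0, 133/55) → W = -13.3
  (0, 1970/99) → W = -985/9
The feasible region has finitely many vertices and no improving ray; the maximum is 22655/13 at (1970/13, 0).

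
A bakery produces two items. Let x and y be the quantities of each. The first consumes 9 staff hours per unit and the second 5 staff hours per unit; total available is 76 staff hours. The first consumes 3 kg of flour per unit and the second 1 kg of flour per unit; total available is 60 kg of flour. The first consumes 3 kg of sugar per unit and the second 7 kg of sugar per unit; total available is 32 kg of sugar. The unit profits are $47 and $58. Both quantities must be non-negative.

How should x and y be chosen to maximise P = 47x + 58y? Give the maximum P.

Extreme points and P = 47x + 58y:
  (0, 0) → P = 0
  (0, 32/7) → P = 1856/7
  (76/9, 0) → P = 3572/9
  (31/4, 5/4) → P = 1747/4

The binding constraints are 9x + 5y = 76 and 3x + 7y = 32.
Solving simultaneously gives x = 31/4, y = 5/4.

x = 31/4, y = 5/4, maximum P = 1747/4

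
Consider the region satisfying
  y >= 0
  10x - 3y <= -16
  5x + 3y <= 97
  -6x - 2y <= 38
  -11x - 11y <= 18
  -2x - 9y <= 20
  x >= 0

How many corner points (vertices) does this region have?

The feasible vertices (each the meet of two boundaries and inside every other half-plane) are:
  (27/5, 70/3)
  (0, 16/3)
  (0, 97/3)

3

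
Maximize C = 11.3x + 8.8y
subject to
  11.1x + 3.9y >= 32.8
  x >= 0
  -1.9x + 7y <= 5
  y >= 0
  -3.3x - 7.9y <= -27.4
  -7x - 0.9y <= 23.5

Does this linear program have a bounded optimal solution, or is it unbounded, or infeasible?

unbounded

From the feasible point (15230/3811, 6856/3811), moving in the direction (7, 1.9) keeps every constraint satisfied while C increases without bound.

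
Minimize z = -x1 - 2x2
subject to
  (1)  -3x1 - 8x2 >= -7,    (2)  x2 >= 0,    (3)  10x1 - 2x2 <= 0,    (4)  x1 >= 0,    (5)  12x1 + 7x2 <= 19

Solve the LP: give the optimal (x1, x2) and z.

x1 = 7/43, x2 = 35/43, minimum z = -77/43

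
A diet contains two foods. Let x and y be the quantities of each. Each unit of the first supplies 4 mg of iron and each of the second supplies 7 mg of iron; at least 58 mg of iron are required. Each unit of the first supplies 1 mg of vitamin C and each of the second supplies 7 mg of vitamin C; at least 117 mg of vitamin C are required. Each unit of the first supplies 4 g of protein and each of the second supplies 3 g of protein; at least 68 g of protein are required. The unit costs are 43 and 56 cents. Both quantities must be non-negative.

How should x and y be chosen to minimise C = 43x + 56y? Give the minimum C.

Extreme points and C = 43x + 56y:
  (0, 68/3) → C = 3808/3
  (117, 0) → C = 5031
  (5, 16) → C = 1111
The feasible region is unbounded (it extends along (0, 1), (1, 0)), but C strictly increases along every unbounded feasible direction, so there is no improving ray and the minimum is attained at a vertex.

x = 5, y = 16, minimum C = 1111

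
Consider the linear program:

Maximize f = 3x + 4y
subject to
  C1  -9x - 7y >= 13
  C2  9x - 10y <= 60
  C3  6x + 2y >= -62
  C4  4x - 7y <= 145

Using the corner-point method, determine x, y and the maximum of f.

x = -17, y = 20, maximum f = 29

Vertices and f = 3x + 4y:
  (290/153, -73/17) → f = -586/51
  (-17, 20) → f = 29
  (-250/39, -153/13) → f = -862/13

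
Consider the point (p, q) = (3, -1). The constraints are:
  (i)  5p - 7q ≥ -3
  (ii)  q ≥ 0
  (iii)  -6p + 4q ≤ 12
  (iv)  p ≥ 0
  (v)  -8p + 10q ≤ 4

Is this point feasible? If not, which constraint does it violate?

Constraint (ii): q = -1, which is not ≥ 0. All other constraints are satisfied.

not feasible — violates (ii)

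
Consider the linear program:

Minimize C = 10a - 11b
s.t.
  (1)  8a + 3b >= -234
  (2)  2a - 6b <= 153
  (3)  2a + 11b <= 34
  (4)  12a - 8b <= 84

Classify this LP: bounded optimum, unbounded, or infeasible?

Corner points and C = 10a - 11b:
  (-35/2, -94/3) → C = 509/3
  (-1338/41, 370/41) → C = -17450/41
  (-90/7, -417/14) → C = 2787/14
  (299/37, 60/37) → C = 2330/37
The feasible region has finitely many vertices and no improving ray; the minimum is -17450/41 at (-1338/41, 370/41).

bounded optimum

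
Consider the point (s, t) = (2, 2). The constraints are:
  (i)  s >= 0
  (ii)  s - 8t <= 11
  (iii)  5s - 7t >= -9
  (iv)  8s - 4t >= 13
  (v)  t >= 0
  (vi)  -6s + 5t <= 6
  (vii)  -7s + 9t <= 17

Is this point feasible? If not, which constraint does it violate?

Constraint (iv): 8s - 4t = 8, which is not ≥ 13. All other constraints are satisfied.

not feasible — violates (iv)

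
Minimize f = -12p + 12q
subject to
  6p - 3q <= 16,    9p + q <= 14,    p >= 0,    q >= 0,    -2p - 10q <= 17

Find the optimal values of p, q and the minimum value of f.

p = 14/9, q = 0, minimum f = -56/3

Corner points and f = -12p + 12q:
  (0, 14) → f = 168
  (14/9, 0) → f = -56/3
  (0, 0) → f = 0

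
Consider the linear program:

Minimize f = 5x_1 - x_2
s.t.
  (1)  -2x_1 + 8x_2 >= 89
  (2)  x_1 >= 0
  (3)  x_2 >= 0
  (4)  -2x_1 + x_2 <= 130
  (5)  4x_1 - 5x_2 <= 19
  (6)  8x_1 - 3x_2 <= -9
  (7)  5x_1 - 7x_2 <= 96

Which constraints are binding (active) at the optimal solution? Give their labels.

(2) and (4)

Corner points and f = 5x_1 - x_2:
  (0, 89/8) → f = -89/8
  (195/58, 347/29) → f = 281/58
  (0, 130) → f = -130
  (381/2, 511) → f = 883/2

The minimum is at (0, 130). Substituting into each constraint, equality holds for (2) and (4); the remaining constraints have slack.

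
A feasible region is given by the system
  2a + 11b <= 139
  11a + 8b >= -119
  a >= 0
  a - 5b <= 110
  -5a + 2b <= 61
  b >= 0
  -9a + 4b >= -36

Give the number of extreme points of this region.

4

The feasible vertices (each the meet of two boundaries and inside every other half-plane) are:
  (0, 139/11)
  (952/107, 1179/107)
  (0, 0)
  (4, 0)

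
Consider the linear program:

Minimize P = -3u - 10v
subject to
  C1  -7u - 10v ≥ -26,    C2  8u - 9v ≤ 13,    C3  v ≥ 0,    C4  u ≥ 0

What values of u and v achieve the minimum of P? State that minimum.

Corner points and P = -3u - 10v:
  (28/11, 9/11) → P = -174/11
  (0, 13/5) → P = -26
  (13/8, 0) → P = -39/8
  (0, 0) → P = 0

u = 0, v = 13/5, minimum P = -26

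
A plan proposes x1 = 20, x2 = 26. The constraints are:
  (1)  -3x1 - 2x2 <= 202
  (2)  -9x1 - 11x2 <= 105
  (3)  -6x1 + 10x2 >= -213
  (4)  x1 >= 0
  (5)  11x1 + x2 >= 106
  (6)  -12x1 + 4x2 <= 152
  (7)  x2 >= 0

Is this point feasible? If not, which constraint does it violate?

(1): -112 ≤ 202 ✓
(2): -466 ≤ 105 ✓
(3): 140 ≥ -213 ✓
(4): 20 ≥ 0 ✓
(5): 246 ≥ 106 ✓
(6): -136 ≤ 152 ✓
(7): 26 ≥ 0 ✓

feasible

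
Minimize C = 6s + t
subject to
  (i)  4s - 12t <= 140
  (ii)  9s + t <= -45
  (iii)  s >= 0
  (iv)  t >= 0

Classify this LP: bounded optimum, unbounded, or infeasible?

infeasible

The boundaries 4s - 12t = 140 and t = 0 meet at (35, 0), but that point violates 9s + t ≤ -45. Every candidate vertex is excluded by some other constraint, so the feasible region is empty.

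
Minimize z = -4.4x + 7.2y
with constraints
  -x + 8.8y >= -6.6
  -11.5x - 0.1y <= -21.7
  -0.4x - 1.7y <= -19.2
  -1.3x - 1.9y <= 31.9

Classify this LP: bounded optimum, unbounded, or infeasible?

From the feasible point (1001/29, 92/29), moving in the direction (8.8, 1) keeps every constraint satisfied while z decreases without bound.

unbounded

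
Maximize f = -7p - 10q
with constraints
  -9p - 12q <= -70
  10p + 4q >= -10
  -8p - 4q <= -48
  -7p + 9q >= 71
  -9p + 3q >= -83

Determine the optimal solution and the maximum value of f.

The feasible region is unbounded (it extends along (-2, 5), (1, 3)), but f strictly decreases along every unbounded feasible direction, so there is no improving ray and the maximum is attained at a vertex.

The binding constraints are -8p - 4q = -48 and -7p + 9q = 71.
Solving simultaneously gives p = 37/25, q = 226/25.

p = 37/25, q = 226/25, maximum f = -2519/25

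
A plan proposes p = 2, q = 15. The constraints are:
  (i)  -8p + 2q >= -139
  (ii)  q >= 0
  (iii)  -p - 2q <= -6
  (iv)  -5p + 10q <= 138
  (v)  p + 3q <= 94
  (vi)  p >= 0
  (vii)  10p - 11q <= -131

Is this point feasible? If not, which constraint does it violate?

not feasible — violates (iv)

Constraint (iv): -5p + 10q = 140, which is not ≤ 138. All other constraints are satisfied.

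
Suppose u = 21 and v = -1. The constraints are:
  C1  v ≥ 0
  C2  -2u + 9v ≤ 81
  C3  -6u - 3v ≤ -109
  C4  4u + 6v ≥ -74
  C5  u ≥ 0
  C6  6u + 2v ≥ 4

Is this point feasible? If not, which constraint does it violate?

Constraint C1: v = -1, which is not ≥ 0. All other constraints are satisfied.

not feasible — violates C1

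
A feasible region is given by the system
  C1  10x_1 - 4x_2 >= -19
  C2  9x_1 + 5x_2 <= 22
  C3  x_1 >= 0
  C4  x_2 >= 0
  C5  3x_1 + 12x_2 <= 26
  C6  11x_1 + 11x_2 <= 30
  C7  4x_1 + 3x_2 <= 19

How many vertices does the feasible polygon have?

5

Pairwise boundary intersections that survive every other constraint:
  (22/9, 0)
  (23/11, 7/11)
  (0, 0)
  (0, 13/6)
  (74/99, 196/99)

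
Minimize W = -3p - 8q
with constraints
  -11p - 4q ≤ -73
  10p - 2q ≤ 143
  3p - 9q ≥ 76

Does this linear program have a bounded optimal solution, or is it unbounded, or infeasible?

bounded optimum

Vertices and W = -3p - 8q:
  (359/31, -843/62) → W = 2295/31
  (961/111, -617/111) → W = 2053/111
  (1135/84, -331/84) → W = -757/84
The feasible region has finitely many vertices and no improving ray; the minimum is -757/84 at (1135/84, -331/84).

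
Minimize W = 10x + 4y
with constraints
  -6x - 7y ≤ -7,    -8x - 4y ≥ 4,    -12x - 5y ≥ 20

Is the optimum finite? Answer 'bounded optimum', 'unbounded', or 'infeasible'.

unbounded

From the feasible point (-175/54, 34/9), moving in the direction (-7, 6) keeps every constraint satisfied while W decreases without bound.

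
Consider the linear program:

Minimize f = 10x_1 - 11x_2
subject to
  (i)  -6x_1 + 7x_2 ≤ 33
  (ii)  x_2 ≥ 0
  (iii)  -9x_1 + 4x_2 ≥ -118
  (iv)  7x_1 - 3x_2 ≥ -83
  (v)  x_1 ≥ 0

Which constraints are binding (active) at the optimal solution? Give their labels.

(i) and (v)

Feasible corners and f = 10x_1 - 11x_2:
  (958/39, 335/13) → f = -1475/39
  (0, 33/7) → f = -363/7
  (118/9, 0) → f = 1180/9
  (0, 0) → f = 0

The minimum is at (0, 33/7). Substituting into each constraint, equality holds for (i) and (v); the remaining constraints have slack.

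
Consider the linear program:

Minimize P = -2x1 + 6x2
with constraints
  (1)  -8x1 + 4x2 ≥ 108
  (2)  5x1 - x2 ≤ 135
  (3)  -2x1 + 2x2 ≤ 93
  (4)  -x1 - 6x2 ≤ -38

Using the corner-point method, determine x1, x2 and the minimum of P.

x1 = -124/13, x2 = 103/13, minimum P = 866/13

Vertices and P = -2x1 + 6x2:
  (39/2, 66) → P = 357
  (-124/13, 103/13) → P = 866/13
  (-241/7, 169/14) → P = 989/7

The binding constraints are -8x1 + 4x2 = 108 and -x1 - 6x2 = -38.
Solving simultaneously gives x1 = -124/13, x2 = 103/13.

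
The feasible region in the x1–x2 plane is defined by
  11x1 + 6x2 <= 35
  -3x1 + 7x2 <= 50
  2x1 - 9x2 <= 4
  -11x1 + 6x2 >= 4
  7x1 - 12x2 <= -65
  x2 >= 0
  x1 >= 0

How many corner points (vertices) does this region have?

3

The feasible vertices (each the meet of two boundaries and inside every other half-plane) are:
  (5/29, 160/29)
  (0, 35/6)
  (0, 65/12)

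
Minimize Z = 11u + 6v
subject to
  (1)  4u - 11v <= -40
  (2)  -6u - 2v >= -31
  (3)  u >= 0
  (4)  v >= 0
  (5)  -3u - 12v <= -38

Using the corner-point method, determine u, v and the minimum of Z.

u = 0, v = 40/11, minimum Z = 240/11

Extreme points and Z = 11u + 6v:
  (261/74, 182/37) → Z = 5055/74
  (0, 40/11) → Z = 240/11
  (0, 31/2) → Z = 93

The binding constraints are 4u - 11v = -40 and u = 0.
Solving simultaneously gives u = 0, v = 40/11.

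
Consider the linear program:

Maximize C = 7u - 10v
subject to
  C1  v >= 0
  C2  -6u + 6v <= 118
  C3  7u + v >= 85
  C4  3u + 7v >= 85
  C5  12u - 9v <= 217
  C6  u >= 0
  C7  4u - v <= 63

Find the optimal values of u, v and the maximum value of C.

u = 526/31, v = 151/31, maximum C = 2172/31

Extreme points and C = 7u - 10v:
  (49/6, 167/6) → C = -1327/6
  (248/9, 425/9) → C = -838/3
  (255/23, 170/23) → C = 85/23
  (526/31, 151/31) → C = 2172/31

The optimum lies where 3u + 7v = 85 and 4u - v = 63.
Solving simultaneously gives u = 526/31, v = 151/31.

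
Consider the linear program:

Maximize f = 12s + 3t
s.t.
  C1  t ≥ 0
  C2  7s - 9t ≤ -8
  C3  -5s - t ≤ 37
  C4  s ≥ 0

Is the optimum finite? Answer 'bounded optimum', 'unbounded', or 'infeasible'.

unbounded

From the feasible point (0, 8/9), moving in the direction (0, 1) keeps every constraint satisfied while f increases without bound.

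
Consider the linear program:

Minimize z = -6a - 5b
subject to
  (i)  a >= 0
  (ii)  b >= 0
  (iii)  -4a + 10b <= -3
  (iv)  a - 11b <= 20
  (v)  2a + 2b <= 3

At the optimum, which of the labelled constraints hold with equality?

Feasible corners and z = -6a - 5b:
  (3/4, 0) → z = -9/2
  (3/2, 0) → z = -9
  (9/7, 3/14) → z = -123/14

The minimum is at (3/2, 0). Substituting into each constraint, equality holds for (ii) and (v); the remaining constraints have slack.

(ii) and (v)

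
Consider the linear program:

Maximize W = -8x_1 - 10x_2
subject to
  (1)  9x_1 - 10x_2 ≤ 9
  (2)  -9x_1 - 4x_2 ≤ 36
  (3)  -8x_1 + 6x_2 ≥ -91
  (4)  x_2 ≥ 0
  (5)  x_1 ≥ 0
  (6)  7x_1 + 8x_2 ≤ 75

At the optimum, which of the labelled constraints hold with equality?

Feasible corners and W = -8x_1 - 10x_2:
  (1, 0) → W = -8
  (411/71, 306/71) → W = -6348/71
  (0, 0) → W = 0
  (0, 75/8) → W = -375/4

The maximum is at (0, 0). Substituting into each constraint, equality holds for (4) and (5); the remaining constraints have slack.

(4) and (5)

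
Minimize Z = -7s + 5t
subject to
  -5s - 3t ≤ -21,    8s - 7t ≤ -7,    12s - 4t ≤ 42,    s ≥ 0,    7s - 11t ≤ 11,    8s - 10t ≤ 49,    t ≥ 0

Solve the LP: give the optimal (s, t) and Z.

Corner points and Z = -7s + 5t:
  (126/59, 203/59) → Z = 133/59
  (0, 7) → Z = 35
  (161/26, 105/13) → Z = -77/26
The feasible region is unbounded (it extends along (0, 1), (1, 3)), but Z strictly increases along every unbounded feasible direction, so there is no improving ray and the minimum is attained at a vertex.

The binding constraints are 8s - 7t = -7 and 12s - 4t = 42.
Solving simultaneously gives s = 161/26, t = 105/13.

s = 161/26, t = 105/13, minimum Z = -77/26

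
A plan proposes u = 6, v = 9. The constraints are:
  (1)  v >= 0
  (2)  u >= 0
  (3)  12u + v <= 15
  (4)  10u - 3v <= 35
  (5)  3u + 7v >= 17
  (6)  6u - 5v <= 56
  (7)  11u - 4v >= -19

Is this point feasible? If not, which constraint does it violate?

not feasible — violates (3)

Constraint (3): 12u + v = 81, which is not ≤ 15. All other constraints are satisfied.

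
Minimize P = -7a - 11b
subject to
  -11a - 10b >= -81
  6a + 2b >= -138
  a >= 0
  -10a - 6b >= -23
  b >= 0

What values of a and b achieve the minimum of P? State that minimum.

a = 0, b = 23/6, minimum P = -253/6

Vertices and P = -7a - 11b:
  (0, 23/6) → P = -253/6
  (0, 0) → P = 0
  (23/10, 0) → P = -161/10

The binding constraints are a = 0 and -10a - 6b = -23.
Solving simultaneously gives a = 0, b = 23/6.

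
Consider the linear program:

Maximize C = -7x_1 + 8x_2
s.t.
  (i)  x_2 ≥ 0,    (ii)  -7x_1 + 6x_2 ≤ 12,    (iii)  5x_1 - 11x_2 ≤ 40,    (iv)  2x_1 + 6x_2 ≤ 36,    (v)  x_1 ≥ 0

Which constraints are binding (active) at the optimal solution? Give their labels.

(ii) and (iv)

Extreme points and C = -7x_1 + 8x_2:
  (8, 0) → C = -56
  (0, 0) → C = 0
  (8/3, 46/9) → C = 200/9
  (0, 2) → C = 16
  (159/13, 25/13) → C = -913/13

The maximum is at (8/3, 46/9). Substituting into each constraint, equality holds for (ii) and (iv); the remaining constraints have slack.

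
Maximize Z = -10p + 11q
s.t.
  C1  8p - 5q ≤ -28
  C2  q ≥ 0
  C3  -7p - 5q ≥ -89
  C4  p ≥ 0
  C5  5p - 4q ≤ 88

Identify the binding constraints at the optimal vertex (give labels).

Feasible corners and Z = -10p + 11q:
  (61/15, 908/75) → Z = 6938/75
  (0, 28/5) → Z = 308/5
  (0, 89/5) → Z = 979/5

The maximum is at (0, 89/5). Substituting into each constraint, equality holds for C3 and C4; the remaining constraints have slack.

C3 and C4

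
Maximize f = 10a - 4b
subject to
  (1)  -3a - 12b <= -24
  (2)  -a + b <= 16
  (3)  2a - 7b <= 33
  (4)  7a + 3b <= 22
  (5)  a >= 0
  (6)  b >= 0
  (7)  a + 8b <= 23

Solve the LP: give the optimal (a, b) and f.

Corner points and f = 10a - 4b:
  (64/25, 34/25) → f = 504/25
  (0, 2) → f = -8
  (107/53, 139/53) → f = 514/53
  (0, 23/8) → f = -23/2

At the optimal vertex, -3a - 12b = -24 and 7a + 3b = 22.
Solving simultaneously gives a = 64/25, b = 34/25.

a = 64/25, b = 34/25, maximum f = 504/25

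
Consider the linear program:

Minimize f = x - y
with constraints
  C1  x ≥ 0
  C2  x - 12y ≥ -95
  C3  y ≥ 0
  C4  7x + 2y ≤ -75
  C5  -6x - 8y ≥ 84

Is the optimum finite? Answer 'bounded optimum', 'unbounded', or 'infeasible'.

The boundaries x = 0 and 7x + 2y = -75 meet at (0, -75/2), but that point violates y ≥ 0. Every candidate vertex is excluded by some other constraint, so the feasible region is empty.

infeasible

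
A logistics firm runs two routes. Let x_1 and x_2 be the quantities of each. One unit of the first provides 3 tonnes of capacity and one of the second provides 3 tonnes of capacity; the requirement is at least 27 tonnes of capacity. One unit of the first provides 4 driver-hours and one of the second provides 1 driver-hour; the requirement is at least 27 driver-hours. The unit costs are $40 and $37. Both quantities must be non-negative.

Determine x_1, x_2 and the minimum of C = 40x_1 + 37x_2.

x_1 = 6, x_2 = 3, minimum C = 351

Extreme points and C = 40x_1 + 37x_2:
  (0, 27) → C = 999
  (9, 0) → C = 360
  (6, 3) → C = 351
The feasible region is unbounded (it extends along (0, 1), (1, 0)), but C strictly increases along every unbounded feasible direction, so there is no improving ray and the minimum is attained at a vertex.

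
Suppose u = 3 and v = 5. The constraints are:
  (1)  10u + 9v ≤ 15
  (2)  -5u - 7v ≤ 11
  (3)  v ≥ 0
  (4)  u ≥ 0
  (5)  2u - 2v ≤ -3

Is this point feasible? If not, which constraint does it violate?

not feasible — violates (1)

Constraint (1): 10u + 9v = 75, which is not ≤ 15. All other constraints are satisfied.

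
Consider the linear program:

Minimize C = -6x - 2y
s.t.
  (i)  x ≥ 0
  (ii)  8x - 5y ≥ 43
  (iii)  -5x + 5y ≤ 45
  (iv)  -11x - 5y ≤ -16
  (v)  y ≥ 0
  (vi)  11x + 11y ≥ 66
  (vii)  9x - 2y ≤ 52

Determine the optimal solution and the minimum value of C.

x = 6, y = 1, minimum C = -38

Feasible corners and C = -6x - 2y:
  (73/13, 5/13) → C = -448/13
  (6, 1) → C = -38
  (64/11, 2/11) → C = -388/11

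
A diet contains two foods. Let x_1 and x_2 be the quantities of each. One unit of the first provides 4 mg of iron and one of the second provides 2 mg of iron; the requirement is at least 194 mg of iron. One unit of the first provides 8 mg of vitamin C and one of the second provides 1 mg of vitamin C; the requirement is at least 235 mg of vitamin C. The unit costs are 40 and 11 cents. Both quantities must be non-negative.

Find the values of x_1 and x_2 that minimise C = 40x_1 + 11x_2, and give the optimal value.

The feasible region is unbounded (it extends along (0, 1), (1, 0)), but C strictly increases along every unbounded feasible direction, so there is no improving ray and the minimum is attained at a vertex.

The optimum lies where 4x_1 + 2x_2 = 194 and 8x_1 + x_2 = 235.
Solving simultaneously gives x_1 = 23, x_2 = 51.

x_1 = 23, x_2 = 51, minimum C = 1481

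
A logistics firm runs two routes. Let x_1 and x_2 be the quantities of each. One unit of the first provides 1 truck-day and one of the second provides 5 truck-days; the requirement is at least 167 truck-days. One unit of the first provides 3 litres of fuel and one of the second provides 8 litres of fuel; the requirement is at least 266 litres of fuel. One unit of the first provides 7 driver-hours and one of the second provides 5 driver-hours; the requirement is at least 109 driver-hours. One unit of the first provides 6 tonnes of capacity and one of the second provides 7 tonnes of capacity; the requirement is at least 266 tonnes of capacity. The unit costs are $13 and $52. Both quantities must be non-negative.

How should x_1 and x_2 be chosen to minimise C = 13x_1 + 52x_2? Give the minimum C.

Vertices and C = 13x_1 + 52x_2:
  (0, 38) → C = 1976
  (167, 0) → C = 2171
  (7, 32) → C = 1755
The feasible region is unbounded (it extends along (0, 1), (1, 0)), but C strictly increases along every unbounded feasible direction, so there is no improving ray and the minimum is attained at a vertex.

x_1 = 7, x_2 = 32, minimum C = 1755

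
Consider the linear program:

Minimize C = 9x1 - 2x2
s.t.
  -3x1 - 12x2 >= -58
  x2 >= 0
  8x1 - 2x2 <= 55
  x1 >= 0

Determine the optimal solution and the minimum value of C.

x1 = 0, x2 = 29/6, minimum C = -29/3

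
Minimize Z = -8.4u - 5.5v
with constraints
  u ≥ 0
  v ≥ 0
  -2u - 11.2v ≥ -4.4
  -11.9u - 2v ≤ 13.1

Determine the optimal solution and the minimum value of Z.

Feasible corners and Z = -8.4u - 5.5v:
  (0, 0) → Z = 0
  (0, 11/28) → Z = -121/56
  (11/5, 0) → Z = -462/25

The binding constraints are v = 0 and -2u - 11.2v = -4.4.
Solving simultaneously gives u = 11/5, v = 0.

u = 2.2, v = 0, minimum Z = -18.48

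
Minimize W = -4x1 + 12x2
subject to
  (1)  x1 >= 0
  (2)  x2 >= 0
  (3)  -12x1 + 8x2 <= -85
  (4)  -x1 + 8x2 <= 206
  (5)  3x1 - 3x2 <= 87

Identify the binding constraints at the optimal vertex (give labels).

(2) and (5)

Vertices and W = -4x1 + 12x2:
  (85/12, 0) → W = -85/3
  (29, 0) → W = -116
  (291/11, 2557/88) → W = 5343/22
  (438/7, 235/7) → W = 1068/7

The minimum is at (29, 0). Substituting into each constraint, equality holds for (2) and (5); the remaining constraints have slack.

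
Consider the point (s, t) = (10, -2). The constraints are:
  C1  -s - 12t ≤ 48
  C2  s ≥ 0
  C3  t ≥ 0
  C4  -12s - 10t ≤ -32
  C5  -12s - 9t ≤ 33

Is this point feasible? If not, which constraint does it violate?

not feasible — violates C3

Constraint C3: t = -2, which is not ≥ 0. All other constraints are satisfied.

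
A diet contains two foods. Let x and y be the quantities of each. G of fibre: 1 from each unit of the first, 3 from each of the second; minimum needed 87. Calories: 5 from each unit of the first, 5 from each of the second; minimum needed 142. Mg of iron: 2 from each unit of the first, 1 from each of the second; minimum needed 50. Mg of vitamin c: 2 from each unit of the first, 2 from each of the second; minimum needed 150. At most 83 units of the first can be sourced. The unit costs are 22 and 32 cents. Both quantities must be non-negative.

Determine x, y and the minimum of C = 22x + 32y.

x = 69, y = 6, minimum C = 1710

Feasible corners and C = 22x + 32y:
  (0, 75) → C = 2400
  (69, 6) → C = 1710
  (83, 4/3) → C = 5606/3
The feasible region is unbounded (it extends along (0, 1)), but C strictly increases along every unbounded feasible direction, so there is no improving ray and the minimum is attained at a vertex.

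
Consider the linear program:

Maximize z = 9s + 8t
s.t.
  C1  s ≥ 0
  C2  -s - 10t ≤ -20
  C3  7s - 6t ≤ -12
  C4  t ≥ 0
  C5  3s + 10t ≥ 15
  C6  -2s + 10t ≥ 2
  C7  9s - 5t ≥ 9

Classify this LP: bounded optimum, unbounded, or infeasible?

From the feasible point (6, 9), moving in the direction (6, 7) keeps every constraint satisfied while z increases without bound.

unbounded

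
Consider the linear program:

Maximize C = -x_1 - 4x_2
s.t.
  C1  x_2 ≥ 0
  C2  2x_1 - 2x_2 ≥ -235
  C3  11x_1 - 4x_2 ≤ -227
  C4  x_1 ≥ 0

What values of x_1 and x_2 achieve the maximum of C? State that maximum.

x_1 = 0, x_2 = 227/4, maximum C = -227

Vertices and C = -x_1 - 4x_2:
  (243/7, 2131/14) → C = -4505/7
  (0, 235/2) → C = -470
  (0, 227/4) → C = -227

At the optimal vertex, 11x_1 - 4x_2 = -227 and x_1 = 0.
Solving simultaneously gives x_1 = 0, x_2 = 227/4.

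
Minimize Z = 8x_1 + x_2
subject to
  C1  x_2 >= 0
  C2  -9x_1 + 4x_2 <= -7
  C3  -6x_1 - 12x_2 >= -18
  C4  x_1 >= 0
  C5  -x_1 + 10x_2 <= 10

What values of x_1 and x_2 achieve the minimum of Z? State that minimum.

Feasible corners and Z = 8x_1 + x_2:
  (7/9, 0) → Z = 56/9
  (3, 0) → Z = 24
  (13/11, 10/11) → Z = 114/11

The optimum lies where x_2 = 0 and -9x_1 + 4x_2 = -7.
Solving simultaneously gives x_1 = 7/9, x_2 = 0.

x_1 = 7/9, x_2 = 0, minimum Z = 56/9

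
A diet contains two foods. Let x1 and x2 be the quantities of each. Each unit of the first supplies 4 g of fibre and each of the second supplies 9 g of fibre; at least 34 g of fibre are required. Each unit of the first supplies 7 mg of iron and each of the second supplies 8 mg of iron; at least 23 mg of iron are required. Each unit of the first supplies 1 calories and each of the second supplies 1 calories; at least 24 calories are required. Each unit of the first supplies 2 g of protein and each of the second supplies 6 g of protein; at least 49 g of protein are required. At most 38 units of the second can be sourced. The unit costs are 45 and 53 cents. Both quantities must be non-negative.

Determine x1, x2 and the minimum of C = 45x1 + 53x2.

Feasible corners and C = 45x1 + 53x2:
  (0, 24) → C = 1272
  (0, 38) → C = 2014
  (49/2, 0) → C = 2205/2
  (95/4, 1/4) → C = 1082
The feasible region is unbounded (it extends along (1, 0)), but C strictly increases along every unbounded feasible direction, so there is no improving ray and the minimum is attained at a vertex.

The binding constraints are x1 + x2 = 24 and 2x1 + 6x2 = 49.
Solving simultaneously gives x1 = 95/4, x2 = 1/4.

x1 = 95/4, x2 = 1/4, minimum C = 1082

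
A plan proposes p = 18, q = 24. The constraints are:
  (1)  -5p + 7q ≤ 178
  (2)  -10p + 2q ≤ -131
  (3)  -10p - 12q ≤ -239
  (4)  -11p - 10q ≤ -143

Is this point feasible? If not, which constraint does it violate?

feasible

(1): 78 ≤ 178 ✓
(2): -132 ≤ -131 ✓
(3): -468 ≤ -239 ✓
(4): -438 ≤ -143 ✓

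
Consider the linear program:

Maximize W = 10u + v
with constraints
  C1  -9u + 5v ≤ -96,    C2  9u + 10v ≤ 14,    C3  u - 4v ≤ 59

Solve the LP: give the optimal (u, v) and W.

Corner points and W = 10u + v:
  (206/27, -82/15) → W = 9562/135
  (89/31, -435/31) → W = 455/31
  (323/23, -517/46) → W = 5943/46

The binding constraints are 9u + 10v = 14 and u - 4v = 59.
Solving simultaneously gives u = 323/23, v = -517/46.

u = 323/23, v = -517/46, maximum W = 5943/46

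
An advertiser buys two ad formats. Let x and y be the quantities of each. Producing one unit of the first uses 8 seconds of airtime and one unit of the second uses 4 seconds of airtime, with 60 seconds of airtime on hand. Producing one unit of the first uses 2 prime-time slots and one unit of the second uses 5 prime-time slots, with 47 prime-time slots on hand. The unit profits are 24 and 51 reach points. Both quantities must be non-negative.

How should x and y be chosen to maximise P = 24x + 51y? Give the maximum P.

x = 7/2, y = 8, maximum P = 492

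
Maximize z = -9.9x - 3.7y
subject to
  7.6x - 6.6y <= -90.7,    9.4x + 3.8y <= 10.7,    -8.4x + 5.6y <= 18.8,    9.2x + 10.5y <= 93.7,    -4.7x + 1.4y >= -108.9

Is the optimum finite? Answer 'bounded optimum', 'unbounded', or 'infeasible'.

infeasible

The boundaries 7.6x - 6.6y = -90.7 and 9.4x + 3.8y = 10.7 meet at (-6851/2273, 46695/4546), but that point violates -8.4x + 5.6y ≤ 18.8. Every candidate vertex is excluded by some other constraint, so the feasible region is empty.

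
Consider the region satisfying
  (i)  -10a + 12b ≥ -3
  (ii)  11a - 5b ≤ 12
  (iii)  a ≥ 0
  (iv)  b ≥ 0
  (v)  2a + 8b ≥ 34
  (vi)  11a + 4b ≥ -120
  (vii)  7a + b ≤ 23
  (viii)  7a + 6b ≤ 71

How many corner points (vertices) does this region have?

Of the 28 pairwise boundary intersections, those satisfying every inequality are:
  (19/7, 25/7)
  (127/46, 169/46)
  (0, 17/4)
  (0, 71/6)
  (67/35, 48/5)

5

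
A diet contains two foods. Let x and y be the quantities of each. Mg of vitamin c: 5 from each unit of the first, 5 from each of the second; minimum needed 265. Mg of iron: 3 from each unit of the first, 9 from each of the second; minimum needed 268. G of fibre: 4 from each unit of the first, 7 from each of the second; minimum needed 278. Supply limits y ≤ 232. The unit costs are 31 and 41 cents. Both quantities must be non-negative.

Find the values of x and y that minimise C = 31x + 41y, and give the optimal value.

x = 31, y = 22, minimum C = 1863

Corner points and C = 31x + 41y:
  (0, 53) → C = 2173
  (0, 232) → C = 9512
  (268/3, 0) → C = 8308/3
  (31, 22) → C = 1863
  (626/15, 238/15) → C = 29164/15
The feasible region is unbounded (it extends along (1, 0)), but C strictly increases along every unbounded feasible direction, so there is no improving ray and the minimum is attained at a vertex.

The optimum lies where 5x + 5y = 265 and 4x + 7y = 278.
Solving simultaneously gives x = 31, y = 22.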